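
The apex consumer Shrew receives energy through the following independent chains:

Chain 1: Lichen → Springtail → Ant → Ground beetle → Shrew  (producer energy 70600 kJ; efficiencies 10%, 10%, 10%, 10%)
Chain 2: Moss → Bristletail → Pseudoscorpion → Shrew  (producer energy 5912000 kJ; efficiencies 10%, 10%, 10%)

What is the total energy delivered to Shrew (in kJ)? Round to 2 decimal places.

5919.06 kJ

Chain 1: 70600 × 0.1 × 0.1 × 0.1 × 0.1 = 7.06 kJ
Chain 2: 5912000 × 0.1 × 0.1 × 0.1 = 5912 kJ
Total at Shrew: 7.06 + 5912 = 5919.06 kJ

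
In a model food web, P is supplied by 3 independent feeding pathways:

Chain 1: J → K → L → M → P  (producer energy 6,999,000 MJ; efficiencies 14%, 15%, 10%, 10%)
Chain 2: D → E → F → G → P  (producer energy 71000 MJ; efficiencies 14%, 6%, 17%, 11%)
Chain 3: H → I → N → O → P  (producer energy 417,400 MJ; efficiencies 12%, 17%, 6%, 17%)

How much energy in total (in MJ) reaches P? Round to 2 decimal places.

1567.80 MJ

Chain 1: 6999000 × 0.14 × 0.15 × 0.1 × 0.1 = 1469.79 MJ
Chain 2: 71000 × 0.14 × 0.06 × 0.17 × 0.11 = 11.15268 MJ
Chain 3: 417400 × 0.12 × 0.17 × 0.06 × 0.17 = 86.852592 MJ
Total at P: 1469.79 + 11.15268 + 86.852592 = 1567.795272 MJ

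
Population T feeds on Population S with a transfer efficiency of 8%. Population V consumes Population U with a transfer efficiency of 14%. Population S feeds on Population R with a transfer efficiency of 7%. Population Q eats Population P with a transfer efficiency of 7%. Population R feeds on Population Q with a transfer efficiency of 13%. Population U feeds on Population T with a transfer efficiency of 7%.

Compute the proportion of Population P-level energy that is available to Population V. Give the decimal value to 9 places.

0.000000499

Product of link efficiencies: 0.07 × 0.13 × 0.07 × 0.08 × 0.07 × 0.14 = 0.000000499408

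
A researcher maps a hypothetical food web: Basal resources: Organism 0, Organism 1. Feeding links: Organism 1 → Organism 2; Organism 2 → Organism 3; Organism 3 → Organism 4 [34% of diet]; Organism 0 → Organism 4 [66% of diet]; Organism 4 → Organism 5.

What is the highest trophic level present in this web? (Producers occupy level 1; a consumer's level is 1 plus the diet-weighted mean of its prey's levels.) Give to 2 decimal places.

3.68

Organism 2: 1 + 1 = 2
Organism 3: 1 + 2 = 3
Organism 4: 1 + (0.34×3 + 0.66×1) = 2.68
Organism 5: 1 + 2.68 = 3.68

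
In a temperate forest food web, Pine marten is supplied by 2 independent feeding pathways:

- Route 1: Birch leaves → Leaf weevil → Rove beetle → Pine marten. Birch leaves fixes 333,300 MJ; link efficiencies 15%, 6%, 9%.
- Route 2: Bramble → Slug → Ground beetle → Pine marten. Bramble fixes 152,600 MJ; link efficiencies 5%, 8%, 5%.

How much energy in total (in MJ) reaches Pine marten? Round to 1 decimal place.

Route 1: 333300 × 0.15 × 0.06 × 0.09 = 269.973 MJ
Route 2: 152600 × 0.05 × 0.08 × 0.05 = 30.52 MJ
Total at Pine marten: 269.973 + 30.52 = 300.493 MJ

300.5 MJ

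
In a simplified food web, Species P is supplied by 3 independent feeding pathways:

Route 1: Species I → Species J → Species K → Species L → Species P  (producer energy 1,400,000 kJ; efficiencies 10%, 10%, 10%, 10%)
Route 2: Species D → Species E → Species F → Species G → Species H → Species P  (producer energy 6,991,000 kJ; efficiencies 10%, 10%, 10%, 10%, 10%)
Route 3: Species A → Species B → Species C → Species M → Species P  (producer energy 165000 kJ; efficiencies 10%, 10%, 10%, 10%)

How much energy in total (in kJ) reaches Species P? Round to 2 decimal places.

226.41 kJ

Route 1: 1400000 × 0.1 × 0.1 × 0.1 × 0.1 = 140 kJ
Route 2: 6991000 × 0.1 × 0.1 × 0.1 × 0.1 × 0.1 = 69.91 kJ
Route 3: 165000 × 0.1 × 0.1 × 0.1 × 0.1 = 16.5 kJ
Total at Species P: 140 + 69.91 + 16.5 = 226.41 kJ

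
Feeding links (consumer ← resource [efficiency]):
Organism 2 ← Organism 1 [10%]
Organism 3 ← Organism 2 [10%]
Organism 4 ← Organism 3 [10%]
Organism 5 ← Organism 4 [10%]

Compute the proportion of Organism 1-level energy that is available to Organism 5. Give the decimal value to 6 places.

0.000100

Product of link efficiencies: 0.1 × 0.1 × 0.1 × 0.1 = 0.0001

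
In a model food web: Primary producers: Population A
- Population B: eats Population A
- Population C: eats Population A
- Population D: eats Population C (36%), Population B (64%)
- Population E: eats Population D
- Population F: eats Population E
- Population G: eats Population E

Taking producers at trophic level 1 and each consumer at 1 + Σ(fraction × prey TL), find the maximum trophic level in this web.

5

Population B: 1 + 1 = 2
Population C: 1 + 1 = 2
Population D: 1 + (0.36×2 + 0.64×2) = 3
Population E: 1 + 3 = 4
Population F: 1 + 4 = 5
Population G: 1 + 4 = 5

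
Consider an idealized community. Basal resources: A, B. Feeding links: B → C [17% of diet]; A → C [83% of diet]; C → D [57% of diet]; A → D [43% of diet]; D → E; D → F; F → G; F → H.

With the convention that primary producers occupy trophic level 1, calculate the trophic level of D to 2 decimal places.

2.57

C: 1 + (0.17×1 + 0.83×1) = 2
D: 1 + (0.57×2 + 0.43×1) = 2.57
E: 1 + 2.57 = 3.57
F: 1 + 2.57 = 3.57
G: 1 + 3.57 = 4.57
H: 1 + 3.57 = 4.57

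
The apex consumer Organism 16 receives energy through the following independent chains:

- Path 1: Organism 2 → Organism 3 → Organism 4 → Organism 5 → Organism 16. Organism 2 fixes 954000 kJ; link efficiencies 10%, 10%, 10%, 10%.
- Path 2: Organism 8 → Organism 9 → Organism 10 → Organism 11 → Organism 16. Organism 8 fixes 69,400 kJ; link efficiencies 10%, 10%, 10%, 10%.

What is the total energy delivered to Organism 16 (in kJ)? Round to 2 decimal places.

102.34 kJ

Path 1: 954000 × 0.1 × 0.1 × 0.1 × 0.1 = 95.4 kJ
Path 2: 69400 × 0.1 × 0.1 × 0.1 × 0.1 = 6.94 kJ
Total at Organism 16: 95.4 + 6.94 = 102.34 kJ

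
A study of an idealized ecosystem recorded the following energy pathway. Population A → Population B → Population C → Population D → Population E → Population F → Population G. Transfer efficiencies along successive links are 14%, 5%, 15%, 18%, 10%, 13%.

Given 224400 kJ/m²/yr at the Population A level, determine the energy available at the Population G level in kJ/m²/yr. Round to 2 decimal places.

0.55 kJ/m²/yr

Population B: 224400 × 0.14 = 31416 kJ/m²/yr
Population C: 31416 × 0.05 = 1570.8 kJ/m²/yr
Population D: 1570.8 × 0.15 = 235.62 kJ/m²/yr
Population E: 235.62 × 0.18 = 42.4116 kJ/m²/yr
Population F: 42.4116 × 0.1 = 4.24116 kJ/m²/yr
Population G: 4.24116 × 0.13 = 0.5513508 kJ/m²/yr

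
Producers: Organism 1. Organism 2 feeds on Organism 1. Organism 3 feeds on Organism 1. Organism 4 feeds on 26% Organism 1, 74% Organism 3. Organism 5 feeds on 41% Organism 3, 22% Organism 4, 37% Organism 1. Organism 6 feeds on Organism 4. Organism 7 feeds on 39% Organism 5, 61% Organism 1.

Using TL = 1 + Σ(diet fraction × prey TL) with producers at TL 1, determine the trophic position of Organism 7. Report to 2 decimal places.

2.70

Organism 2: 1 + 1 = 2
Organism 3: 1 + 1 = 2
Organism 4: 1 + (0.26×1 + 0.74×2) = 2.74
Organism 5: 1 + (0.41×2 + 0.22×2.74 + 0.37×1) = 2.7928
Organism 6: 1 + 2.74 = 3.74
Organism 7: 1 + (0.39×2.7928 + 0.61×1) = 2.699192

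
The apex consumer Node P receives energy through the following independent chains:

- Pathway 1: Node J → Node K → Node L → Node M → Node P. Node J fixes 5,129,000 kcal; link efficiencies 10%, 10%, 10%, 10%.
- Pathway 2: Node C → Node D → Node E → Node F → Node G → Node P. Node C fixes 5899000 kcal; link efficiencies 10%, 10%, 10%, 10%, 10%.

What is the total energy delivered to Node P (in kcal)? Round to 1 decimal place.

571.9 kcal

Pathway 1: 5129000 × 0.1 × 0.1 × 0.1 × 0.1 = 512.9 kcal
Pathway 2: 5899000 × 0.1 × 0.1 × 0.1 × 0.1 × 0.1 = 58.99 kcal
Total at Node P: 512.9 + 58.99 = 571.89 kcal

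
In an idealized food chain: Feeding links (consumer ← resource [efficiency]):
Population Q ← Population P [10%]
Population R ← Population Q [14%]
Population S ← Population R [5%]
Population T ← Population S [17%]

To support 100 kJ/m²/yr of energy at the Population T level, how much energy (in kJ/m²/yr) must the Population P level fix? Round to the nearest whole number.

840336 kJ/m²/yr

Cumulative transfer efficiency: 0.1 × 0.14 × 0.05 × 0.17 = 0.000119
Population P energy = 100 / 0.000119 = 840336 kJ/m²/yr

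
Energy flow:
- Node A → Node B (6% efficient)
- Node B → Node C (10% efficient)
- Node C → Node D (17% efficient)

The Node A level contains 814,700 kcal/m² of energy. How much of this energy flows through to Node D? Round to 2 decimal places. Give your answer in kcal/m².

830.99 kcal/m²

Node B: 814700 × 0.06 = 48882 kcal/m²
Node C: 48882 × 0.1 = 4888.2 kcal/m²
Node D: 4888.2 × 0.17 = 830.994 kcal/m²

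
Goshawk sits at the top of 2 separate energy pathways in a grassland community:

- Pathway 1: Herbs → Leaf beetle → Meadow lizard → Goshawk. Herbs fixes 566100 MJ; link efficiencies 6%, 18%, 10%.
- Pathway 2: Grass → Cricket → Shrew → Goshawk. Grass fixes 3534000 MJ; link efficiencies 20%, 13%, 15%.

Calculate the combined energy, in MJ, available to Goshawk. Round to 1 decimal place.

Pathway 1: 566100 × 0.06 × 0.18 × 0.1 = 611.388 MJ
Pathway 2: 3534000 × 0.2 × 0.13 × 0.15 = 13782.6 MJ
Total at Goshawk: 611.388 + 13782.6 = 14393.988 MJ

14394.0 MJ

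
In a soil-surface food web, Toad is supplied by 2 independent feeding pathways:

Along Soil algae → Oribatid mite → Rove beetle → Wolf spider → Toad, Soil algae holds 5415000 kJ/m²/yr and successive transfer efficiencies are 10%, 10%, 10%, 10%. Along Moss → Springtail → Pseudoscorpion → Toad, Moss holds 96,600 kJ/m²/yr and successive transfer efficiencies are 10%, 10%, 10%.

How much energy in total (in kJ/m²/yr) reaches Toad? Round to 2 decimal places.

638.10 kJ/m²/yr

Via Soil algae: 5415000 × 0.1 × 0.1 × 0.1 × 0.1 = 541.5 kJ/m²/yr
Via Moss: 96600 × 0.1 × 0.1 × 0.1 = 96.6 kJ/m²/yr
Total at Toad: 541.5 + 96.6 = 638.1 kJ/m²/yr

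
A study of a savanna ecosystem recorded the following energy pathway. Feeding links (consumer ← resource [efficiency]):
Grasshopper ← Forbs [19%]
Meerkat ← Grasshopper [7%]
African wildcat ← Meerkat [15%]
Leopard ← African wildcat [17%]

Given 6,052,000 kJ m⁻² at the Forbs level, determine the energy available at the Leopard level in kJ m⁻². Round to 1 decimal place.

Grasshopper: 6052000 × 0.19 = 1149880 kJ m⁻²
Meerkat: 1149880 × 0.07 = 80491.6 kJ m⁻²
African wildcat: 80491.6 × 0.15 = 12073.74 kJ m⁻²
Leopard: 12073.74 × 0.17 = 2052.5358 kJ m⁻²

2052.5 kJ m⁻²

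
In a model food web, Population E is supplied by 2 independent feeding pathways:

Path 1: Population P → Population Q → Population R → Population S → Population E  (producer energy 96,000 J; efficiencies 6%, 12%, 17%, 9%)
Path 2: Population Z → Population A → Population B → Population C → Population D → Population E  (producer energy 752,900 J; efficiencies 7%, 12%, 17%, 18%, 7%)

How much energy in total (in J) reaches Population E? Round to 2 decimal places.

Path 1: 96000 × 0.06 × 0.12 × 0.17 × 0.09 = 10.57536 J
Path 2: 752900 × 0.07 × 0.12 × 0.17 × 0.18 × 0.07 = 13.54677912 J
Total at Population E: 10.57536 + 13.54677912 = 24.12213912 J

24.12 J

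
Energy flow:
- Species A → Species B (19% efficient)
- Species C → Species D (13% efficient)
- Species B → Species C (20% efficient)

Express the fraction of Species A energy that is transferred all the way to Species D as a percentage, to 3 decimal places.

Product of link efficiencies: 0.19 × 0.2 × 0.13 = 0.00494
As a percentage: 0.00494 × 100 = 0.494%

0.494%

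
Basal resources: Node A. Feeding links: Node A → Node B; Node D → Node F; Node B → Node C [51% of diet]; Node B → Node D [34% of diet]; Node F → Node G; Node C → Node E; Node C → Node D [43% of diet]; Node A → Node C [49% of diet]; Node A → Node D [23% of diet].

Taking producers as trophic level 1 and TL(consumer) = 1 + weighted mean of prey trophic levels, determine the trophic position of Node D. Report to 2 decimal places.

Node B: 1 + 1 = 2
Node C: 1 + (0.49×1 + 0.51×2) = 2.51
Node D: 1 + (0.34×2 + 0.43×2.51 + 0.23×1) = 2.9893
Node E: 1 + 2.51 = 3.51
Node F: 1 + 2.9893 = 3.9893
Node G: 1 + 3.9893 = 4.9893

2.99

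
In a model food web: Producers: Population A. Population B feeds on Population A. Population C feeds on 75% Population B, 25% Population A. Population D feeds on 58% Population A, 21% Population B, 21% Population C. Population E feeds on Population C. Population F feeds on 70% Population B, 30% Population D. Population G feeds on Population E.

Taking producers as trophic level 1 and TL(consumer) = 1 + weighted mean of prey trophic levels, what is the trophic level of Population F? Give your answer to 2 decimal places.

Population B: 1 + 1 = 2
Population C: 1 + (0.75×2 + 0.25×1) = 2.75
Population D: 1 + (0.58×1 + 0.21×2 + 0.21×2.75) = 2.5775
Population E: 1 + 2.75 = 3.75
Population F: 1 + (0.7×2 + 0.3×2.5775) = 3.17325
Population G: 1 + 3.75 = 4.75

3.17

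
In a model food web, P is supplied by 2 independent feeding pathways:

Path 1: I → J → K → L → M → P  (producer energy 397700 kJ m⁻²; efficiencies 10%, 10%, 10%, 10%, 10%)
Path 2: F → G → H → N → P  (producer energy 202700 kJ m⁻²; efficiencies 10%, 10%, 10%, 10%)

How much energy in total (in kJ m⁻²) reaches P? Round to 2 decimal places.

Path 1: 397700 × 0.1 × 0.1 × 0.1 × 0.1 × 0.1 = 3.977 kJ m⁻²
Path 2: 202700 × 0.1 × 0.1 × 0.1 × 0.1 = 20.27 kJ m⁻²
Total at P: 3.977 + 20.27 = 24.247 kJ m⁻²

24.25 kJ m⁻²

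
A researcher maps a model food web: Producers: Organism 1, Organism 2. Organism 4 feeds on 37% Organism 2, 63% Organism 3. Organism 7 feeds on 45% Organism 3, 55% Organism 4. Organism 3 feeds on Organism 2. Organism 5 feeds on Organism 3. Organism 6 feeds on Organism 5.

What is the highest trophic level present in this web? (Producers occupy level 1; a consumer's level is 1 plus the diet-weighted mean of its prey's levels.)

Organism 3: 1 + 1 = 2
Organism 4: 1 + (0.37×1 + 0.63×2) = 2.63
Organism 5: 1 + 2 = 3
Organism 6: 1 + 3 = 4
Organism 7: 1 + (0.45×2 + 0.55×2.63) = 3.3465

4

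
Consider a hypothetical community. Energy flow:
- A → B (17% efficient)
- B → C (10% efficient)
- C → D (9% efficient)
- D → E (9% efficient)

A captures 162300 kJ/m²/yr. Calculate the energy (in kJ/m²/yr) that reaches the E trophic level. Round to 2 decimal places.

22.35 kJ/m²/yr

B: 162300 × 0.17 = 27591 kJ/m²/yr
C: 27591 × 0.1 = 2759.1 kJ/m²/yr
D: 2759.1 × 0.09 = 248.319 kJ/m²/yr
E: 248.319 × 0.09 = 22.34871 kJ/m²/yr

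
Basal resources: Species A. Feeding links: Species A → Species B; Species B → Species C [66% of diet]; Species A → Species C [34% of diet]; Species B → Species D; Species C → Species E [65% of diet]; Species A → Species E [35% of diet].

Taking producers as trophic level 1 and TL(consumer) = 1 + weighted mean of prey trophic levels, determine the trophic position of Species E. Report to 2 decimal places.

3.08

Species B: 1 + 1 = 2
Species C: 1 + (0.66×2 + 0.34×1) = 2.66
Species D: 1 + 2 = 3
Species E: 1 + (0.65×2.66 + 0.35×1) = 3.079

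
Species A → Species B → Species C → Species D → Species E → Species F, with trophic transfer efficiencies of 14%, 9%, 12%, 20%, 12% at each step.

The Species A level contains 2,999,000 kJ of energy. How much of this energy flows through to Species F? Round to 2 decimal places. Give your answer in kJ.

108.83 kJ

Species B: 2999000 × 0.14 = 419860 kJ
Species C: 419860 × 0.09 = 37787.4 kJ
Species D: 37787.4 × 0.12 = 4534.488 kJ
Species E: 4534.488 × 0.2 = 906.8976 kJ
Species F: 906.8976 × 0.12 = 108.827712 kJ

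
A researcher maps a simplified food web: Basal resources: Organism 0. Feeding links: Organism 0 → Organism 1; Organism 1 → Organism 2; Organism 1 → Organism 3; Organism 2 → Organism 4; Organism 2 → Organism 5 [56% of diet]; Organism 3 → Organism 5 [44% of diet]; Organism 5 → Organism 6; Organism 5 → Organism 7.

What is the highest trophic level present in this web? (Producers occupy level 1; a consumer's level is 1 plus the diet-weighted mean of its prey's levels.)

Organism 1: 1 + 1 = 2
Organism 2: 1 + 2 = 3
Organism 3: 1 + 2 = 3
Organism 4: 1 + 3 = 4
Organism 5: 1 + (0.56×3 + 0.44×3) = 4
Organism 6: 1 + 4 = 5
Organism 7: 1 + 4 = 5

5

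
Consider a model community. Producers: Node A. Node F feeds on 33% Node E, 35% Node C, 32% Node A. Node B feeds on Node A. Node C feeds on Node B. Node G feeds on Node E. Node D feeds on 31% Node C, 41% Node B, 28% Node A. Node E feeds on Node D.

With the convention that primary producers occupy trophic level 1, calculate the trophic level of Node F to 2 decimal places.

3.70

Node B: 1 + 1 = 2
Node C: 1 + 2 = 3
Node D: 1 + (0.31×3 + 0.41×2 + 0.28×1) = 3.03
Node E: 1 + 3.03 = 4.03
Node F: 1 + (0.33×4.03 + 0.35×3 + 0.32×1) = 3.6999
Node G: 1 + 4.03 = 5.03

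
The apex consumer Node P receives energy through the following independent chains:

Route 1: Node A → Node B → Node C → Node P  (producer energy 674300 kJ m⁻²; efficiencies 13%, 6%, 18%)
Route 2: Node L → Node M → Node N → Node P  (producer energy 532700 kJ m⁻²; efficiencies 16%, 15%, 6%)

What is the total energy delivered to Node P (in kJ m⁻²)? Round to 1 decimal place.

Route 1: 674300 × 0.13 × 0.06 × 0.18 = 946.7172 kJ m⁻²
Route 2: 532700 × 0.16 × 0.15 × 0.06 = 767.088 kJ m⁻²
Total at Node P: 946.7172 + 767.088 = 1713.8052 kJ m⁻²

1713.8 kJ m⁻²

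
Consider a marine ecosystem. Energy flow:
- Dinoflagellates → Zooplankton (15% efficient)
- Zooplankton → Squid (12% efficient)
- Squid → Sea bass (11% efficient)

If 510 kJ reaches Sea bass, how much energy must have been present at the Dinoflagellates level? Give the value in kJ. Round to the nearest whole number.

257576 kJ

Cumulative transfer efficiency: 0.15 × 0.12 × 0.11 = 0.00198
Dinoflagellates energy = 510 / 0.00198 = 257576 kJ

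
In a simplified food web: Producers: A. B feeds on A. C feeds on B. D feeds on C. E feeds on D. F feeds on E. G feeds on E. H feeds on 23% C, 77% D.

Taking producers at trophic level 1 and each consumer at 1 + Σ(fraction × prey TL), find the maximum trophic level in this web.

6

B: 1 + 1 = 2
C: 1 + 2 = 3
D: 1 + 3 = 4
E: 1 + 4 = 5
F: 1 + 5 = 6
G: 1 + 5 = 6
H: 1 + (0.23×3 + 0.77×4) = 4.77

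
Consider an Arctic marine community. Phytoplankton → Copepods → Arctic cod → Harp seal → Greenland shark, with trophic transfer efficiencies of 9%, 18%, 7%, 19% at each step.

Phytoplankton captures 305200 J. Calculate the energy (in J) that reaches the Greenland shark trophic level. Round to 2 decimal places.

Copepods: 305200 × 0.09 = 27468 J
Arctic cod: 27468 × 0.18 = 4944.24 J
Harp seal: 4944.24 × 0.07 = 346.0968 J
Greenland shark: 346.0968 × 0.19 = 65.758392 J

65.76 J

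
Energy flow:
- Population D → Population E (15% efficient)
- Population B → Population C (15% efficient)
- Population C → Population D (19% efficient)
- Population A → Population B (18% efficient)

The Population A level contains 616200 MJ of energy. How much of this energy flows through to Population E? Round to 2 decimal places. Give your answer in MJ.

Population B: 616200 × 0.18 = 110916 MJ
Population C: 110916 × 0.15 = 16637.4 MJ
Population D: 16637.4 × 0.19 = 3161.106 MJ
Population E: 3161.106 × 0.15 = 474.1659 MJ

474.17 MJ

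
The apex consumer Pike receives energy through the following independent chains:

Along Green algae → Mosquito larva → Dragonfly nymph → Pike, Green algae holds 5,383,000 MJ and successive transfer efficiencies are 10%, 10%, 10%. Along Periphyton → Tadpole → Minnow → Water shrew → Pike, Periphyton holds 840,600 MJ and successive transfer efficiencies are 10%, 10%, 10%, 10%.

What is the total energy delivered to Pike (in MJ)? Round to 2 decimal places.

5467.06 MJ

Via Green algae: 5383000 × 0.1 × 0.1 × 0.1 = 5383 MJ
Via Periphyton: 840600 × 0.1 × 0.1 × 0.1 × 0.1 = 84.06 MJ
Total at Pike: 5383 + 84.06 = 5467.06 MJ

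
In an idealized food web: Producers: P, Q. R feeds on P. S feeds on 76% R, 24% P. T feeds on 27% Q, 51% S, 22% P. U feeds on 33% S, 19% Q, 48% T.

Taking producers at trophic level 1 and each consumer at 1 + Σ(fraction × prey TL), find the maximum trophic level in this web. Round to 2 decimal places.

3.49

R: 1 + 1 = 2
S: 1 + (0.76×2 + 0.24×1) = 2.76
T: 1 + (0.27×1 + 0.51×2.76 + 0.22×1) = 2.8976
U: 1 + (0.33×2.76 + 0.19×1 + 0.48×2.8976) = 3.491648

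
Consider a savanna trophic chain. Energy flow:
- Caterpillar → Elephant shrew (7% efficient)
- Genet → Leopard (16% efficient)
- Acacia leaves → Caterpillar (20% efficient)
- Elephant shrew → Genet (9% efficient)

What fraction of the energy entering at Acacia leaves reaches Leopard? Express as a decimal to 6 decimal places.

Product of link efficiencies: 0.2 × 0.07 × 0.09 × 0.16 = 0.0002016

0.000202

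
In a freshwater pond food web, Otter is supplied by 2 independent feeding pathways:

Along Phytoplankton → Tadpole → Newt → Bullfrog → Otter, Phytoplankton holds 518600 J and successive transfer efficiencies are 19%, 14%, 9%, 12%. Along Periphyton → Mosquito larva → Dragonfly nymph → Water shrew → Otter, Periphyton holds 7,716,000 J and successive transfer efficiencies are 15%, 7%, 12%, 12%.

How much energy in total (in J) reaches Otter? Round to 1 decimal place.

1315.6 J

Via Phytoplankton: 518600 × 0.19 × 0.14 × 0.09 × 0.12 = 148.983408 J
Via Periphyton: 7716000 × 0.15 × 0.07 × 0.12 × 0.12 = 1166.6592 J
Total at Otter: 148.983408 + 1166.6592 = 1315.642608 J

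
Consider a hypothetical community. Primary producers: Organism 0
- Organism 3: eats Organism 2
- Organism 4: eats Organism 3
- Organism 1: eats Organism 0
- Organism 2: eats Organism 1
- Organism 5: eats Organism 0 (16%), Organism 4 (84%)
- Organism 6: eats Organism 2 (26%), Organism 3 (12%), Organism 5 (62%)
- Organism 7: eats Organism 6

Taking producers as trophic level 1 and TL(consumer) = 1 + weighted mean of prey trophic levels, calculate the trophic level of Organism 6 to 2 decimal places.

5.58

Organism 1: 1 + 1 = 2
Organism 2: 1 + 2 = 3
Organism 3: 1 + 3 = 4
Organism 4: 1 + 4 = 5
Organism 5: 1 + (0.16×1 + 0.84×5) = 5.36
Organism 6: 1 + (0.26×3 + 0.12×4 + 0.62×5.36) = 5.5832
Organism 7: 1 + 5.5832 = 6.5832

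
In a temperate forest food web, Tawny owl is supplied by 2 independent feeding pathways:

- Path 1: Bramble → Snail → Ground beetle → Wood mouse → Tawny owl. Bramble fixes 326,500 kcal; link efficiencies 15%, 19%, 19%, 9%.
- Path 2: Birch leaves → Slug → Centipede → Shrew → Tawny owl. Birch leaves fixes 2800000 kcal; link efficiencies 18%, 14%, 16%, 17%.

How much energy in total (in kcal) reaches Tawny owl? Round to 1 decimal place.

Path 1: 326500 × 0.15 × 0.19 × 0.19 × 0.09 = 159.119775 kcal
Path 2: 2800000 × 0.18 × 0.14 × 0.16 × 0.17 = 1919.232 kcal
Total at Tawny owl: 159.119775 + 1919.232 = 2078.351775 kcal

2078.4 kcal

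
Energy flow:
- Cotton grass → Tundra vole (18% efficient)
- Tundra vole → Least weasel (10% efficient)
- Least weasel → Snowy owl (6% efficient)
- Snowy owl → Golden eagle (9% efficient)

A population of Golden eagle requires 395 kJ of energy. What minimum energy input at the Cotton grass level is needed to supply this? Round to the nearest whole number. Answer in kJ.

Cumulative transfer efficiency: 0.18 × 0.1 × 0.06 × 0.09 = 0.0000972
Cotton grass energy = 395 / 0.0000972 = 4063786 kJ

4063786 kJ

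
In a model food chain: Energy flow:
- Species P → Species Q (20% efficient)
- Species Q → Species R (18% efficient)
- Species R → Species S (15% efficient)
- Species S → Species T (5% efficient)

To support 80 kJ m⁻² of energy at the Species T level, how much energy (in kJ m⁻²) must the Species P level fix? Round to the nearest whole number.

296296 kJ m⁻²

Cumulative transfer efficiency: 0.2 × 0.18 × 0.15 × 0.05 = 0.00027
Species P energy = 80 / 0.00027 = 296296 kJ m⁻²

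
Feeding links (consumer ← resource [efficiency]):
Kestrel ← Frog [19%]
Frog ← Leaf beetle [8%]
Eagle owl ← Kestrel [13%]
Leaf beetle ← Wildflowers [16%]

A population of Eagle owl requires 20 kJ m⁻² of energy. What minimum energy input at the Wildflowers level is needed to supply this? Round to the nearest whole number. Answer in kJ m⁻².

63259 kJ m⁻²

Cumulative transfer efficiency: 0.16 × 0.08 × 0.19 × 0.13 = 0.00031616
Wildflowers energy = 20 / 0.00031616 = 63259 kJ m⁻²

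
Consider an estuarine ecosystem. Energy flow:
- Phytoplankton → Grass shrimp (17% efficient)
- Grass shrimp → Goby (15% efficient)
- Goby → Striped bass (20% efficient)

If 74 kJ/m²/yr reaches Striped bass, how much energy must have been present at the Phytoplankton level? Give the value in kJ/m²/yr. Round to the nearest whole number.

Cumulative transfer efficiency: 0.17 × 0.15 × 0.2 = 0.0051
Phytoplankton energy = 74 / 0.0051 = 14510 kJ/m²/yr

14510 kJ/m²/yr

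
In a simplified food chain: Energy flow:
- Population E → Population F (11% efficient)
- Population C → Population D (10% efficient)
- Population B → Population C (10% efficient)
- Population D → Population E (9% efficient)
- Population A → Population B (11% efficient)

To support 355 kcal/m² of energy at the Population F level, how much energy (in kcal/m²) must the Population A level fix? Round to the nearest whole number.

32598714 kcal/m²

Cumulative transfer efficiency: 0.11 × 0.1 × 0.1 × 0.09 × 0.11 = 0.00001089
Population A energy = 355 / 0.00001089 = 32598714 kcal/m²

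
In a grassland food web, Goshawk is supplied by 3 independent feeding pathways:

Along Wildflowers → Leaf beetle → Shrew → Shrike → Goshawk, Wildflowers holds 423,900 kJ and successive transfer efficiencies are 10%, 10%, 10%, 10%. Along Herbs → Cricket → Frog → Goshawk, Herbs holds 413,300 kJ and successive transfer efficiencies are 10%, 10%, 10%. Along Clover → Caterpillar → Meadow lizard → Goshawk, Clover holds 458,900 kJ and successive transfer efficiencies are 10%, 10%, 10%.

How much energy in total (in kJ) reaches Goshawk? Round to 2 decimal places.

914.59 kJ

Via Wildflowers: 423900 × 0.1 × 0.1 × 0.1 × 0.1 = 42.39 kJ
Via Herbs: 413300 × 0.1 × 0.1 × 0.1 = 413.3 kJ
Via Clover: 458900 × 0.1 × 0.1 × 0.1 = 458.9 kJ
Total at Goshawk: 42.39 + 413.3 + 458.9 = 914.59 kJ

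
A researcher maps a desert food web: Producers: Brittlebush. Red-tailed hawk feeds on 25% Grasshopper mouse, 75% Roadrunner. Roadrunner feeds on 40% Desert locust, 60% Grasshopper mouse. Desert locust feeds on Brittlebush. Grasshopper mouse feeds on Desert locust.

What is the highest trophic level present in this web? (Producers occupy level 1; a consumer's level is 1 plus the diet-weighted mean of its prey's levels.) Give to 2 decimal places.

4.45

Desert locust: 1 + 1 = 2
Grasshopper mouse: 1 + 2 = 3
Roadrunner: 1 + (0.4×2 + 0.6×3) = 3.6
Red-tailed hawk: 1 + (0.25×3 + 0.75×3.6) = 4.45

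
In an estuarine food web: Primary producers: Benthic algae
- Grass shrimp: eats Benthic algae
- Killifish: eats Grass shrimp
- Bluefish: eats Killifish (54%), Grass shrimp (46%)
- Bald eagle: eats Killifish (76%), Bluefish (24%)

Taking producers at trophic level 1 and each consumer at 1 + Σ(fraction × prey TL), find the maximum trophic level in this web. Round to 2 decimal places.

Grass shrimp: 1 + 1 = 2
Killifish: 1 + 2 = 3
Bluefish: 1 + (0.54×3 + 0.46×2) = 3.54
Bald eagle: 1 + (0.76×3 + 0.24×3.54) = 4.1296

4.13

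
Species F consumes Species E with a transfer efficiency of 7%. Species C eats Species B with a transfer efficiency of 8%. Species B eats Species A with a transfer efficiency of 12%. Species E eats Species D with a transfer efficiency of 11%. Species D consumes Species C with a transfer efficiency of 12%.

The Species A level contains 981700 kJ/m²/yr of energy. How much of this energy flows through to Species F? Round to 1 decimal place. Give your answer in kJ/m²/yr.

Species B: 981700 × 0.12 = 117804 kJ/m²/yr
Species C: 117804 × 0.08 = 9424.32 kJ/m²/yr
Species D: 9424.32 × 0.12 = 1130.9184 kJ/m²/yr
Species E: 1130.9184 × 0.11 = 124.401024 kJ/m²/yr
Species F: 124.401024 × 0.07 = 8.70807168 kJ/m²/yr

8.7 kJ/m²/yr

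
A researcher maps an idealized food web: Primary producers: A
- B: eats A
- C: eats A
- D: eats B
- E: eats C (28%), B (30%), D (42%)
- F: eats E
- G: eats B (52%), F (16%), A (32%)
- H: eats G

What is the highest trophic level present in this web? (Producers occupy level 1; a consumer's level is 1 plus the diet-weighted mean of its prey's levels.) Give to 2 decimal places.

4.42

B: 1 + 1 = 2
C: 1 + 1 = 2
D: 1 + 2 = 3
E: 1 + (0.28×2 + 0.3×2 + 0.42×3) = 3.42
F: 1 + 3.42 = 4.42
G: 1 + (0.52×2 + 0.16×4.42 + 0.32×1) = 3.0672
H: 1 + 3.0672 = 4.0672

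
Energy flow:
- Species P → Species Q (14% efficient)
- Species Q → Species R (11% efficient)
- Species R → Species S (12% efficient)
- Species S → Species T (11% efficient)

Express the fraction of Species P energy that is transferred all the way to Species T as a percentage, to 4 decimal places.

Product of link efficiencies: 0.14 × 0.11 × 0.12 × 0.11 = 0.00020328
As a percentage: 0.00020328 × 100 = 0.0203%

0.0203%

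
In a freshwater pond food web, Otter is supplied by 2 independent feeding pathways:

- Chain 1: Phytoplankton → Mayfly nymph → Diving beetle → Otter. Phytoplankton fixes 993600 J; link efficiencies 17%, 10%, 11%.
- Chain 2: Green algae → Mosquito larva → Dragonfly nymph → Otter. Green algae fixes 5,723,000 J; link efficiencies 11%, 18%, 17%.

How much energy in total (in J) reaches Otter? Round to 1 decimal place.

21121.7 J

Chain 1: 993600 × 0.17 × 0.1 × 0.11 = 1858.032 J
Chain 2: 5723000 × 0.11 × 0.18 × 0.17 = 19263.618 J
Total at Otter: 1858.032 + 19263.618 = 21121.65 J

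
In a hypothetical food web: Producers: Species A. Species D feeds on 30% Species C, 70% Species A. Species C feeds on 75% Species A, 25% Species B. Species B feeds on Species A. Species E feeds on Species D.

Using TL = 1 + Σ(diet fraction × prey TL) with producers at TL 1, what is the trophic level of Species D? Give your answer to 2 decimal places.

2.38

Species B: 1 + 1 = 2
Species C: 1 + (0.75×1 + 0.25×2) = 2.25
Species D: 1 + (0.3×2.25 + 0.7×1) = 2.375
Species E: 1 + 2.375 = 3.375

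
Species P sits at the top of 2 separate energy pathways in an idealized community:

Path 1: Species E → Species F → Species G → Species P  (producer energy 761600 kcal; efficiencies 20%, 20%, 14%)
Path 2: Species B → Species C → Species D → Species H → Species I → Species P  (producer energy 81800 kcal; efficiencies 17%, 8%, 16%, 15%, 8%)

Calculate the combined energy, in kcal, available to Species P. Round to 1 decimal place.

Path 1: 761600 × 0.2 × 0.2 × 0.14 = 4264.96 kcal
Path 2: 81800 × 0.17 × 0.08 × 0.16 × 0.15 × 0.08 = 2.1359616 kcal
Total at Species P: 4264.96 + 2.1359616 = 4267.0959616 kcal

4267.1 kcal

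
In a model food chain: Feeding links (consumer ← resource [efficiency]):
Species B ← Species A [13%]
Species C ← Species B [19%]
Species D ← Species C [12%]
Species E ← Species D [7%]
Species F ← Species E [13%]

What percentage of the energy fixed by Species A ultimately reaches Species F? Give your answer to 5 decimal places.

0.00270%

Product of link efficiencies: 0.13 × 0.19 × 0.12 × 0.07 × 0.13 = 0.0000269724
As a percentage: 0.0000269724 × 100 = 0.00270%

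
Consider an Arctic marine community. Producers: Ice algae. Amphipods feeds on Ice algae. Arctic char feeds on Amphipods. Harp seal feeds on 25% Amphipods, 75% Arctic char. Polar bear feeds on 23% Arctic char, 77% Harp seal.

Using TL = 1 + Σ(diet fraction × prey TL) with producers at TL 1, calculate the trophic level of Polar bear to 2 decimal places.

Amphipods: 1 + 1 = 2
Arctic char: 1 + 2 = 3
Harp seal: 1 + (0.25×2 + 0.75×3) = 3.75
Polar bear: 1 + (0.23×3 + 0.77×3.75) = 4.5775

4.58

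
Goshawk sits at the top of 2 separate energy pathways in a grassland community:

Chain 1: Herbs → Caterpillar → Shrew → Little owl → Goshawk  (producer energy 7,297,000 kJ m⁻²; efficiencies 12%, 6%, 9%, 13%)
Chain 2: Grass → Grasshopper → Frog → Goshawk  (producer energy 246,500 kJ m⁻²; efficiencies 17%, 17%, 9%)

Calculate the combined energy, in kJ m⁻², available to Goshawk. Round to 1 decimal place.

Chain 1: 7297000 × 0.12 × 0.06 × 0.09 × 0.13 = 614.69928 kJ m⁻²
Chain 2: 246500 × 0.17 × 0.17 × 0.09 = 641.1465 kJ m⁻²
Total at Goshawk: 614.69928 + 641.1465 = 1255.84578 kJ m⁻²

1255.8 kJ m⁻²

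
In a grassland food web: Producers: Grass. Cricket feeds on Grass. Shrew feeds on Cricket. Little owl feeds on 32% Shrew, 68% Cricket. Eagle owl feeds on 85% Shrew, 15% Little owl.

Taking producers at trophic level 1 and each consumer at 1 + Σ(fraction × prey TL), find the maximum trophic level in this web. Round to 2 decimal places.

4.05

Cricket: 1 + 1 = 2
Shrew: 1 + 2 = 3
Little owl: 1 + (0.32×3 + 0.68×2) = 3.32
Eagle owl: 1 + (0.85×3 + 0.15×3.32) = 4.048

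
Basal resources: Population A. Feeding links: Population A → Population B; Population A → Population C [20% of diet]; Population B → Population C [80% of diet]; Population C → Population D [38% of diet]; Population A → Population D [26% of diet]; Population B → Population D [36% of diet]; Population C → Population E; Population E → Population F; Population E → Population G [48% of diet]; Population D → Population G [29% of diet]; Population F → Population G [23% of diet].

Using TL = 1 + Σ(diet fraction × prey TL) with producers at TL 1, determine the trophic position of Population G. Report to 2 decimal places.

4.81

Population B: 1 + 1 = 2
Population C: 1 + (0.2×1 + 0.8×2) = 2.8
Population D: 1 + (0.38×2.8 + 0.26×1 + 0.36×2) = 3.044
Population E: 1 + 2.8 = 3.8
Population F: 1 + 3.8 = 4.8
Population G: 1 + (0.48×3.8 + 0.29×3.044 + 0.23×4.8) = 4.81076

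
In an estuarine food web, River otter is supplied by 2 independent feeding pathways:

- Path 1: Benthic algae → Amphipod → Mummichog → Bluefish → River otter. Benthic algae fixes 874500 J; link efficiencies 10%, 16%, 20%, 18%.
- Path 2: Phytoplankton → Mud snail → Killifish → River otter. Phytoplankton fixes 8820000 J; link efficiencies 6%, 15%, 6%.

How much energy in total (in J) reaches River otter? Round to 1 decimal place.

5266.5 J

Path 1: 874500 × 0.1 × 0.16 × 0.2 × 0.18 = 503.712 J
Path 2: 8820000 × 0.06 × 0.15 × 0.06 = 4762.8 J
Total at River otter: 503.712 + 4762.8 = 5266.512 J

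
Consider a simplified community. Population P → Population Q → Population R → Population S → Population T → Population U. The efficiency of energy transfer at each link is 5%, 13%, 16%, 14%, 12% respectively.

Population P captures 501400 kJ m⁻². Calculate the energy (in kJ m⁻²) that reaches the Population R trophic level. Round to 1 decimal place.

3259.1 kJ m⁻²

Population Q: 501400 × 0.05 = 25070 kJ m⁻²
Population R: 25070 × 0.13 = 3259.1 kJ m⁻²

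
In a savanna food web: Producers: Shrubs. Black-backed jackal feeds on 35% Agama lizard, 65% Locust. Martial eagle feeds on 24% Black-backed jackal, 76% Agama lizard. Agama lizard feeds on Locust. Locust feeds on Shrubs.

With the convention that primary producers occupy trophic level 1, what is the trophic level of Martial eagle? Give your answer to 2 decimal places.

Locust: 1 + 1 = 2
Agama lizard: 1 + 2 = 3
Black-backed jackal: 1 + (0.35×3 + 0.65×2) = 3.35
Martial eagle: 1 + (0.24×3.35 + 0.76×3) = 4.084

4.08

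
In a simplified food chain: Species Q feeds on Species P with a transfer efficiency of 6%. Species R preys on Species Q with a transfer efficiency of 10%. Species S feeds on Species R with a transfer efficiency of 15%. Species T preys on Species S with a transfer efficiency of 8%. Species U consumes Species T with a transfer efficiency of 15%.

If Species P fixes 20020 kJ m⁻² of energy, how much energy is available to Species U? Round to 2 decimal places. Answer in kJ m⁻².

Species Q: 20020 × 0.06 = 1201.2 kJ m⁻²
Species R: 1201.2 × 0.1 = 120.12 kJ m⁻²
Species S: 120.12 × 0.15 = 18.018 kJ m⁻²
Species T: 18.018 × 0.08 = 1.44144 kJ m⁻²
Species U: 1.44144 × 0.15 = 0.216216 kJ m⁻²

0.22 kJ m⁻²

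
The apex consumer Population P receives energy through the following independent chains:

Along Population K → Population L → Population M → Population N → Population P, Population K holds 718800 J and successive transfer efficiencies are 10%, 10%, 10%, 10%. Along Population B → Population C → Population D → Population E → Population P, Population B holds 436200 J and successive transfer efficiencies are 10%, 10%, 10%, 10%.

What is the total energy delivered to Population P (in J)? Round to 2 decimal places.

115.50 J

Via Population K: 718800 × 0.1 × 0.1 × 0.1 × 0.1 = 71.88 J
Via Population B: 436200 × 0.1 × 0.1 × 0.1 × 0.1 = 43.62 J
Total at Population P: 71.88 + 43.62 = 115.5 J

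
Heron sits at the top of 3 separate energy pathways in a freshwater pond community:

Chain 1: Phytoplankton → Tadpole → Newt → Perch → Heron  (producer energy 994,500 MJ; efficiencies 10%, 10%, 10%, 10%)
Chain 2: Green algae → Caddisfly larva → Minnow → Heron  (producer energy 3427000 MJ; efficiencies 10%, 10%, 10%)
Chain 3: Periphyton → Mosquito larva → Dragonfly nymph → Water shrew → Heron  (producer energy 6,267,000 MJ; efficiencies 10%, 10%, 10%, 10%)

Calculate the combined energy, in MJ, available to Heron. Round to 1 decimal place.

Chain 1: 994500 × 0.1 × 0.1 × 0.1 × 0.1 = 99.45 MJ
Chain 2: 3427000 × 0.1 × 0.1 × 0.1 = 3427 MJ
Chain 3: 6267000 × 0.1 × 0.1 × 0.1 × 0.1 = 626.7 MJ
Total at Heron: 99.45 + 3427 + 626.7 = 4153.15 MJ

4153.2 MJ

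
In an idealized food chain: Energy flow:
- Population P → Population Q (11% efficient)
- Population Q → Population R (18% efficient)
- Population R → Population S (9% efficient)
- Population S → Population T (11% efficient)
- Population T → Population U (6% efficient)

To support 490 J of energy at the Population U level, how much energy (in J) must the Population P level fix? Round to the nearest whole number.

41662415 J

Cumulative transfer efficiency: 0.11 × 0.18 × 0.09 × 0.11 × 0.06 = 0.0000117612
Population P energy = 490 / 0.0000117612 = 41662415 J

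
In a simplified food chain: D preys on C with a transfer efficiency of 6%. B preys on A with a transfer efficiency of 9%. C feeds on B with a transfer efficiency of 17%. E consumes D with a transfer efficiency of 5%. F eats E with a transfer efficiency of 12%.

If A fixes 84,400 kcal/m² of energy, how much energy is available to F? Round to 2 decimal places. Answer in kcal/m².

B: 84400 × 0.09 = 7596 kcal/m²
C: 7596 × 0.17 = 1291.32 kcal/m²
D: 1291.32 × 0.06 = 77.4792 kcal/m²
E: 77.4792 × 0.05 = 3.87396 kcal/m²
F: 3.87396 × 0.12 = 0.4648752 kcal/m²

0.46 kcal/m²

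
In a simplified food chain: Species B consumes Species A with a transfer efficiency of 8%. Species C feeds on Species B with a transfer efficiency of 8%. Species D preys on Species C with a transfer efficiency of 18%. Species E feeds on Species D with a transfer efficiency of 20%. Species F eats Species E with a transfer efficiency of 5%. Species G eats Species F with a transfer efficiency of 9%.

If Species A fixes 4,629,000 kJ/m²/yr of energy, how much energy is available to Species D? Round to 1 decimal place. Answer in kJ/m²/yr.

Species B: 4629000 × 0.08 = 370320 kJ/m²/yr
Species C: 370320 × 0.08 = 29625.6 kJ/m²/yr
Species D: 29625.6 × 0.18 = 5332.608 kJ/m²/yr

5332.6 kJ/m²/yr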